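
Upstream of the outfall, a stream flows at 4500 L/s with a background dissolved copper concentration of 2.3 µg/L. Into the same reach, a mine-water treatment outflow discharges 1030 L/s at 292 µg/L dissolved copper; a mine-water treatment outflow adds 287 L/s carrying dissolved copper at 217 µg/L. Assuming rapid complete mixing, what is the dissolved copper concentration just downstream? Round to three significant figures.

After mixing, C = (4500·2.300 + 1030·292.0 + 287.0·217.0) / 5817 = 373400/5817 = 64.19 µg/L.

64.2 µg/L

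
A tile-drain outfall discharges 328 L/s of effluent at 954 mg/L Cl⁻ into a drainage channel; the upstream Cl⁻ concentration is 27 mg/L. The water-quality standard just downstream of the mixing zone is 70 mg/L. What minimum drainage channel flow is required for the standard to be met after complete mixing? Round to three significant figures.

6740 L/s

Set C_mix = 70: (Q·27.00 + 328.0·954.0) / (Q + 328.0) = 70
→ Q = 328.0·(954.0 − 70)/(70 − 27.00) = 6743 L/s.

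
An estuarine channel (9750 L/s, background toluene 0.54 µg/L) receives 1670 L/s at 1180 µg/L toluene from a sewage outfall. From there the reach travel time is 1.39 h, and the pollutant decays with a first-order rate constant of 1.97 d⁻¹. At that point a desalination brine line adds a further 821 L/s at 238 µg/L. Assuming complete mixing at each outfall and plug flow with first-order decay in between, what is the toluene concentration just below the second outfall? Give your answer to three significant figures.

160 µg/L

Conservation of mass: C = (9750·0.5400 + 1670·1180) / 11420 = 1976000/11420 = 173.0 µg/L; combined flow 11420 L/s.
After decay, C = 173.0 × e^(−kt) = 173.0 × 0.8922 = 154.4 µg/L.
At the second outfall, C = (11420·154.4 + 821.0·238.0) / (11420 + 821.0) = 160.0 µg/L.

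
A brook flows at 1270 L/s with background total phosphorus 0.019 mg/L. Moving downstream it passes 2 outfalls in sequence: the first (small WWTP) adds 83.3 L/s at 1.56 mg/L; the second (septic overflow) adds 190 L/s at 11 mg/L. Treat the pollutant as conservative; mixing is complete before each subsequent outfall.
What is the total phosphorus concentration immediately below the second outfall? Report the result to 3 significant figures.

1.45 mg/L

Outfall 1: combined Q = 1353 L/s; C = (1270·0.01900 + 83.30·1.560)/1353 = 0.1139 mg/L.
Outfall 2: combined Q = 1543 L/s; C = (1353·0.1139 + 190.0·11.00)/1543 = 1.454 mg/L.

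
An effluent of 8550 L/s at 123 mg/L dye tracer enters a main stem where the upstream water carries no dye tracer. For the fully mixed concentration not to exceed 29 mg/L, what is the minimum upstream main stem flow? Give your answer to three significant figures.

27700 L/s

Set C_mix = 29: (Q·0 + 8550·123.0) / (Q + 8550) = 29
→ Q = 8550·(123.0 − 29)/(29 − 0) = 27710 L/s.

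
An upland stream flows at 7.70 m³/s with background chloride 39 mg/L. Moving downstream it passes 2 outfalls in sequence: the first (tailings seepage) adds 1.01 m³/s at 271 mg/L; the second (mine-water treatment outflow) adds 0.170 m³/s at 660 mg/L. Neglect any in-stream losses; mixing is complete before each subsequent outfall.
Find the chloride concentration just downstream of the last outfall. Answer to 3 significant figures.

Outfall 1: combined Q = 8.710 m³/s; C = (7.700·39.00 + 1.010·271.0)/8.710 = 65.90 mg/L.
Outfall 2: combined Q = 8.880 m³/s; C = (8.710·65.90 + 0.1700·660.0)/8.880 = 77.28 mg/L.

77.3 mg/L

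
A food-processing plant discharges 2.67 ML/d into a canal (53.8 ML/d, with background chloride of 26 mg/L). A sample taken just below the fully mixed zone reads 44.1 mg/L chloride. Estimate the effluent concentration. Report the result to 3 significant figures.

409 mg/L

Mass balance: 53.80·26.00 + 2.670·Cₑ = 56.47·44.10
→ Cₑ = (56.47·44.10 − 53.80·26.00) / 2.670 = 408.8 mg/L.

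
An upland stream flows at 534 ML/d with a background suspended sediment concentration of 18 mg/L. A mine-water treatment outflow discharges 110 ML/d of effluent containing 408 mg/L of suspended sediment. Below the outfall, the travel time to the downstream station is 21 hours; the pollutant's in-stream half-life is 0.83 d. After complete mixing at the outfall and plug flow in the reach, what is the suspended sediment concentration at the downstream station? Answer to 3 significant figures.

Mass balance: C = (534.0·18.00 + 110.0·408.0) / 644.0 = 54490/644.0 = 84.61 mg/L.
Half-life 0.83 d → k = ln 2 / 0.83 = 0.8351 d⁻¹.
After decay, C = 84.61 × e^(−kt) = 84.61 × 0.4816 = 40.75 mg/L.

40.7 mg/L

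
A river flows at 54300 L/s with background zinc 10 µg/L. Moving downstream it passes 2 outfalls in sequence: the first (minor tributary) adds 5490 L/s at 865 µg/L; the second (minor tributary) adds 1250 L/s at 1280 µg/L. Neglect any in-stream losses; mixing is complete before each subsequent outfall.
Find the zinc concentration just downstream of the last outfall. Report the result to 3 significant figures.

113 µg/L

Below outfall 1: Q → 59790 L/s, C = (54300·10.00 + 5490·865.0)/59790 = 88.51 µg/L.
Below outfall 2: Q → 61040 L/s, C = (59790·88.51 + 1250·1280)/61040 = 112.9 µg/L.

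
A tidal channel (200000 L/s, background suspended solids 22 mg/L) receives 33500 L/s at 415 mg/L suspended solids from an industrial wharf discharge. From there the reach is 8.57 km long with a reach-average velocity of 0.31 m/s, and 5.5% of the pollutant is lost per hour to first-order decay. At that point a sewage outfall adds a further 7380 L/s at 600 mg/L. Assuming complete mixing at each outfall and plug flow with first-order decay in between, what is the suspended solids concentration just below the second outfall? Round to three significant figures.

67.6 mg/L

Conservation of mass: C = (200000·22.00 + 33500·415.0) / 233500 = 18300000/233500 = 78.38 mg/L; combined flow 233500 L/s.
Travel time t = 8.57·1000 / 0.31 = 27650 s = 7.679 h.
5.5%/h lost → k = −ln(1 − 0.055) = 0.05657 h⁻¹.
Decay over the reach: 78.38·exp(−kt) = 78.38·0.6476 = 50.76 mg/L.
Second outfall: C = (233500·50.76 + 7380·600.0)/240900 = 67.59 mg/L.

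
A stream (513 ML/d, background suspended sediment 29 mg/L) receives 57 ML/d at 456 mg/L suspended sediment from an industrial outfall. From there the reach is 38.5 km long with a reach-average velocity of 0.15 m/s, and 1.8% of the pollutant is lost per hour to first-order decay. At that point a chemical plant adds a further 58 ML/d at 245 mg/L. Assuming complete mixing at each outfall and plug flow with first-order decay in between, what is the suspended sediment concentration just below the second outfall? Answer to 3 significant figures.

40.5 mg/L

Mass balance: C = (513.0·29.00 + 57.00·456.0) / 570.0 = 40870/570.0 = 71.70 mg/L; combined flow 570.0 ML/d.
Travel time t = 38.5·1000 / 0.15 = 256700 s = 71.30 h.
1.8%/h lost → k = −ln(1 − 0.018) = 0.01816 h⁻¹.
Decay over the reach: 71.70·exp(−kt) = 71.70·0.2739 = 19.64 mg/L.
At the second outfall, C = (570.0·19.64 + 58.00·245.0) / (570.0 + 58.00) = 40.45 mg/L.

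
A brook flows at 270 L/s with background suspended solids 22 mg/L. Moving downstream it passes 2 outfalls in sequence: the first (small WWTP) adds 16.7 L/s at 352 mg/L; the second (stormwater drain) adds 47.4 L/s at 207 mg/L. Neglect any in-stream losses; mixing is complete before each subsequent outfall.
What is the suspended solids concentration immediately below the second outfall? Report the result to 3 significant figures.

64.7 mg/L

Below outfall 1: Q → 286.7 L/s, C = (270.0·22.00 + 16.70·352.0)/286.7 = 41.22 mg/L.
Below outfall 2: Q → 334.1 L/s, C = (286.7·41.22 + 47.40·207.0)/334.1 = 64.74 mg/L.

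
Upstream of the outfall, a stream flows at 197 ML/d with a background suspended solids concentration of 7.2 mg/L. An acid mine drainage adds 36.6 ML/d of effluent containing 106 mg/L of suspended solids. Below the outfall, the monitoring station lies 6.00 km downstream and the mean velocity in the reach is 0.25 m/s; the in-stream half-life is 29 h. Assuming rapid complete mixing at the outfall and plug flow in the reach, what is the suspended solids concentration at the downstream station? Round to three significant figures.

19.3 mg/L

Conservation of mass: C = (197.0·7.200 + 36.60·106.0) / 233.6 = 5298/233.6 = 22.68 mg/L.
Travel time t = 6.00·1000 / 0.25 = 24000 s = 6.667 h.
Half-life 29 h → k = ln 2 / 29 = 0.02390 h⁻¹ = 0.5736 d⁻¹.
First-order decay: C = 22.68·exp(−k·t) = 22.68·0.8527 = 19.34 mg/L.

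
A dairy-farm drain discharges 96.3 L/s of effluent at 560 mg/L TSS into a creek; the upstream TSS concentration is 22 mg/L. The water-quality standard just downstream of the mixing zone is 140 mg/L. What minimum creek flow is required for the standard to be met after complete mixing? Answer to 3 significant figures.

343 L/s

Set C_mix = 140: (Q·22.00 + 96.30·560.0) / (Q + 96.30) = 140
→ Q = 96.30·(560.0 − 140)/(140 − 22.00) = 342.8 L/s.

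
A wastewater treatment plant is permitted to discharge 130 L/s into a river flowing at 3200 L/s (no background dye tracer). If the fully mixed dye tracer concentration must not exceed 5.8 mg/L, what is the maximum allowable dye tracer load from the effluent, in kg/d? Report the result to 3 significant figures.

1670 kg/d

Mass balance at the limit: 3200·0 + 130.0·Cₑ = 3330·5.8 → Cₑ = 148.6 mg/L.
130.0 L/s = 0.1300 m³/s. Load = 0.1300 m³/s × 148.6 g/m³ × 86 400 s/d = 1669 kg/d.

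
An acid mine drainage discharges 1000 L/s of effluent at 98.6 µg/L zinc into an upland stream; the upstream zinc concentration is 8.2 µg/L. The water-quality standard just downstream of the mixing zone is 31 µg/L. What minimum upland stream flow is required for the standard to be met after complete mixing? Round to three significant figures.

Set C_mix = 31: (Q·8.200 + 1000·98.60) / (Q + 1000) = 31
→ Q = 1000·(98.60 − 31)/(31 − 8.200) = 2965 L/s.

2960 L/s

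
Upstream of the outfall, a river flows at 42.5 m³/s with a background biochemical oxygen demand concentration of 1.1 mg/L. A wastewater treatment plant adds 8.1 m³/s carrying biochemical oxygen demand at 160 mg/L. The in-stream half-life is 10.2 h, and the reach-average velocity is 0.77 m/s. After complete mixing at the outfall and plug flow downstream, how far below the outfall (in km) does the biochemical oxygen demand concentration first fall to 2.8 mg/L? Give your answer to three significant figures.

91.7 km

After mixing, C = (42.50·1.100 + 8.100·160.0) / 50.60 = 1343/50.60 = 26.54 mg/L.
Half-life 10.2 h → k = ln 2 / 10.2 = 0.06796 h⁻¹ = 1.631 d⁻¹.
Set 26.54·exp(−k·t) = 2.8 → t = ln(26.54/2.8)/k = 119100 s = 33.09 h.
Distance = v·t = 0.77·119100 = 91740 m = 91.74 km.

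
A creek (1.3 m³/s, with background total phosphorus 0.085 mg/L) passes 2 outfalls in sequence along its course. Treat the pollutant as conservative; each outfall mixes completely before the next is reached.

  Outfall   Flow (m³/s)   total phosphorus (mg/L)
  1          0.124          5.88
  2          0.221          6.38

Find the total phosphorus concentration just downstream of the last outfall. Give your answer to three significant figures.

Below outfall 1: Q → 1.424 m³/s, C = (1.300·0.08500 + 0.1240·5.880)/1.424 = 0.5896 mg/L.
Below outfall 2: Q → 1.645 m³/s, C = (1.424·0.5896 + 0.2210·6.380)/1.645 = 1.368 mg/L.

1.37 mg/L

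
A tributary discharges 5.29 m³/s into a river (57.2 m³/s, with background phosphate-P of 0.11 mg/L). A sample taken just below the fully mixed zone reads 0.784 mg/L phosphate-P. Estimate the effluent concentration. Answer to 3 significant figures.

8.07 mg/L

Mass balance: 57.20·0.1100 + 5.290·Cₑ = 62.49·0.7840
→ Cₑ = (62.49·0.7840 − 57.20·0.1100) / 5.290 = 8.072 mg/L.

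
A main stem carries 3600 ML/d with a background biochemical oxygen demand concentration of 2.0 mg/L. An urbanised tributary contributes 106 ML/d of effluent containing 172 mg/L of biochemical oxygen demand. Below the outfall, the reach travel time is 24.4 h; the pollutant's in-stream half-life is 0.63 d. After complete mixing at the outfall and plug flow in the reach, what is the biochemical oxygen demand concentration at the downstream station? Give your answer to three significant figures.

After mixing, C = (3600·2.000 + 106.0·172.0) / 3706 = 25430/3706 = 6.862 mg/L.
Half-life 0.63 d → k = ln 2 / 0.63 = 1.100 d⁻¹.
After decay, C = 6.862 × e^(−kt) = 6.862 × 0.3267 = 2.242 mg/L.

2.24 mg/L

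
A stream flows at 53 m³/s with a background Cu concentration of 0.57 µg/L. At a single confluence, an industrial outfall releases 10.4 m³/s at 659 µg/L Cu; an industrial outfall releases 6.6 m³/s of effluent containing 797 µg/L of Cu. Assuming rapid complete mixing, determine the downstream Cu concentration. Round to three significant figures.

Flow-weighted average: C = (53.00·0.5700 + 10.40·659.0 + 6.600·797.0) / 70.00 = 12140/70.00 = 173.5 µg/L.

173 µg/L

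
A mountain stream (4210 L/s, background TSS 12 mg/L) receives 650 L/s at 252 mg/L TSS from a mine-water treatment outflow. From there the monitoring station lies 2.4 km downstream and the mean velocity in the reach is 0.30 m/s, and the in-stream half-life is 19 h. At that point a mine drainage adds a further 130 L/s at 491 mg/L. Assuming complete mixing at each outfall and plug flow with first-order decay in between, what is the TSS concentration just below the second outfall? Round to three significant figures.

Flow-weighted average: C = (4210·12.00 + 650.0·252.0) / 4860 = 214300/4860 = 44.10 mg/L; combined flow 4860 L/s.
Travel time t = 2.4·1000 / 0.30 = 8000 s = 2.222 h.
Half-life 19 h → k = ln 2 / 19 = 0.03648 h⁻¹ = 0.8756 d⁻¹.
Applying C = C₀e^(−kt): 44.10 × 0.9221 = 40.66 mg/L.
At the second outfall, C = (4860·40.66 + 130.0·491.0) / (4860 + 130.0) = 52.40 mg/L.

52.4 mg/L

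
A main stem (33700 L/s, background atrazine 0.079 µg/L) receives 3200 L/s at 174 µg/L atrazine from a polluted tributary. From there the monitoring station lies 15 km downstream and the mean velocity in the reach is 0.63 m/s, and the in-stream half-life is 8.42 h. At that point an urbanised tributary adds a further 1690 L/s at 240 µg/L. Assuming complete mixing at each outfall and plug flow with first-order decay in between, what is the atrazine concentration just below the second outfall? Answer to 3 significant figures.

Conservation of mass: C = (33700·0.07900 + 3200·174.0) / 36900 = 559500/36900 = 15.16 µg/L; combined flow 36900 L/s.
Travel time t = 15·1000 / 0.63 = 23810 s = 6.614 h.
Half-life 8.42 h → k = ln 2 / 8.42 = 0.08232 h⁻¹ = 1.976 d⁻¹.
After decay, C = 15.16 × e^(−kt) = 15.16 × 0.5802 = 8.796 µg/L.
At the second outfall, C = (36900·8.796 + 1690·240.0) / (36900 + 1690) = 18.92 µg/L.

18.9 µg/L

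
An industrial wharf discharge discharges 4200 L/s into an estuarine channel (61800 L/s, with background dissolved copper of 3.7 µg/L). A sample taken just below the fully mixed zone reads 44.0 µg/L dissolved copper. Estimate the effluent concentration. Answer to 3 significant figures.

637 µg/L

Mass balance: 61800·3.700 + 4200·Cₑ = 66000·44.00
→ Cₑ = (66000·44.00 − 61800·3.700) / 4200 = 637.0 µg/L.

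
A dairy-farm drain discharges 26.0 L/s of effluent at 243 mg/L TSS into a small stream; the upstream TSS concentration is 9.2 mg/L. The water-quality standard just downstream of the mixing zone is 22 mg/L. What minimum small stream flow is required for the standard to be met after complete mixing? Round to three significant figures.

449 L/s

Set C_mix = 22: (Q·9.200 + 26.00·243.0) / (Q + 26.00) = 22
→ Q = 26.00·(243.0 − 22)/(22 − 9.200) = 448.9 L/s.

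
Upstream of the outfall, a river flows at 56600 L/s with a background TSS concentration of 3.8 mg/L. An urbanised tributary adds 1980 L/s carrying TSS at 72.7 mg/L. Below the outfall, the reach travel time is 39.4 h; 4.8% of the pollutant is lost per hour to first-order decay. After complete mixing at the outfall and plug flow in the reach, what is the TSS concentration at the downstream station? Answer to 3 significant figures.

Mass balance: C = (56600·3.800 + 1980·72.70) / 58580 = 359000/58580 = 6.129 mg/L.
4.8%/h lost → k = −ln(1 − 0.048) = 0.04919 h⁻¹.
Applying C = C₀e^(−kt): 6.129 × 0.1440 = 0.8824 mg/L.

0.882 mg/L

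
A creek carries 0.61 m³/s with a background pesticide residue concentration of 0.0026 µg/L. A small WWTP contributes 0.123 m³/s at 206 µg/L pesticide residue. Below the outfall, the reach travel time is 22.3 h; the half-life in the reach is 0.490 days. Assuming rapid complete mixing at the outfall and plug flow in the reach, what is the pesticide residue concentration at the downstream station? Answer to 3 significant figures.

9.29 µg/L

Mass balance: C = (0.6100·0.002600 + 0.1230·206.0) / 0.7330 = 25.34/0.7330 = 34.57 µg/L.
Half-life 0.490 d → k = ln 2 / 0.490 = 1.415 d⁻¹.
First-order decay: C = 34.57·exp(−k·t) = 34.57·0.2686 = 9.287 µg/L.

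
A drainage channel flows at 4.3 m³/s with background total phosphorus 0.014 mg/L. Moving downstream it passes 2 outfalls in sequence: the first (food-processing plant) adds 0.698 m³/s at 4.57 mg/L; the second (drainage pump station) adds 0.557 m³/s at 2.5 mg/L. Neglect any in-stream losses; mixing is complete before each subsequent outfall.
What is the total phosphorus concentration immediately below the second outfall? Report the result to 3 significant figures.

Below outfall 1: Q → 4.998 m³/s, C = (4.300·0.01400 + 0.6980·4.570)/4.998 = 0.6503 mg/L.
Below outfall 2: Q → 5.555 m³/s, C = (4.998·0.6503 + 0.5570·2.500)/5.555 = 0.8357 mg/L.

0.836 mg/L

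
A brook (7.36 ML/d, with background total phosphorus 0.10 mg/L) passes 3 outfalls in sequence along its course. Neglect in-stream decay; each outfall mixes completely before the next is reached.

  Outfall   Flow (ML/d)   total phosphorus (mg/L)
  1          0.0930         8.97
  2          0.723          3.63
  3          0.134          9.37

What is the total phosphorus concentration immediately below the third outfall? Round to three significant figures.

0.656 mg/L

Outfall 1: combined Q = 7.453 ML/d; C = (7.360·0.1000 + 0.09300·8.970)/7.453 = 0.2107 mg/L.
Outfall 2: combined Q = 8.176 ML/d; C = (7.453·0.2107 + 0.7230·3.630)/8.176 = 0.5131 mg/L.
Outfall 3: combined Q = 8.310 ML/d; C = (8.176·0.5131 + 0.1340·9.370)/8.310 = 0.6559 mg/L.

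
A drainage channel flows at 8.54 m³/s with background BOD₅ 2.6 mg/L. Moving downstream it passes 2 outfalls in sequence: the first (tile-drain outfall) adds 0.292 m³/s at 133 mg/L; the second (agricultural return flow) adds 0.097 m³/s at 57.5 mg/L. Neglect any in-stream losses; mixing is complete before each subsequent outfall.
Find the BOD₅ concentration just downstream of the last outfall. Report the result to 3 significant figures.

7.46 mg/L

Below outfall 1: Q → 8.832 m³/s, C = (8.540·2.600 + 0.2920·133.0)/8.832 = 6.911 mg/L.
Below outfall 2: Q → 8.929 m³/s, C = (8.832·6.911 + 0.09700·57.50)/8.929 = 7.461 mg/L.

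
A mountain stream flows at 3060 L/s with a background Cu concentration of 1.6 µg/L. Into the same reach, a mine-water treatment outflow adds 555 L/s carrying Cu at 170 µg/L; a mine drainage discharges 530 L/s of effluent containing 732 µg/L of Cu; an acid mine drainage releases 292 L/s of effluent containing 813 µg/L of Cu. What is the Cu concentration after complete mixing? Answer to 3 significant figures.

Mixed concentration C = ΣQC/ΣQ = (3060·1.600 + 555.0·170.0 + 530.0·732.0 + 292.0·813.0) / 4437 = 724600/4437 = 163.3 µg/L.

163 µg/L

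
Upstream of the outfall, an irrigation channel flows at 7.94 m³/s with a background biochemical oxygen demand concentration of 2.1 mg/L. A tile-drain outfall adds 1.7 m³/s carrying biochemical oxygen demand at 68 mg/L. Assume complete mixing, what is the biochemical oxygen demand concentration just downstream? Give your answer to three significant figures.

Mass balance: C = (7.940·2.100 + 1.700·68.00) / 9.640 = 132.3/9.640 = 13.72 mg/L.

13.7 mg/L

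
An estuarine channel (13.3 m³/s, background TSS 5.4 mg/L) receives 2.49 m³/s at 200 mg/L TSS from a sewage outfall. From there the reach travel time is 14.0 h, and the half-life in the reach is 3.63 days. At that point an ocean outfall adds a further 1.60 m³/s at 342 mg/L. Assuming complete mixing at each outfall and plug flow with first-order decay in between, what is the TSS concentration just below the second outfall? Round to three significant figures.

60.8 mg/L

Mixed concentration C = ΣQC/ΣQ = (13.30·5.400 + 2.490·200.0) / 15.79 = 569.8/15.79 = 36.09 mg/L; combined flow 15.79 m³/s.
Half-life 3.63 d → k = ln 2 / 3.63 = 0.1909 d⁻¹.
Applying C = C₀e^(−kt): 36.09 × 0.8946 = 32.28 mg/L.
Second outfall: C = (15.79·32.28 + 1.600·342.0)/17.39 = 60.78 mg/L.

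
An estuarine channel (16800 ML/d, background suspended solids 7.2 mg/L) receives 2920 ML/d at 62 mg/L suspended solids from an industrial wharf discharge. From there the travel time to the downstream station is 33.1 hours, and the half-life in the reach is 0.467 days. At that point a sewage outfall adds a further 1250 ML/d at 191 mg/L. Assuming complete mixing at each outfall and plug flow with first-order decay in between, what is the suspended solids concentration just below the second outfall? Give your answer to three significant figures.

13.2 mg/L

After mixing, C = (16800·7.200 + 2920·62.00) / 19720 = 302000/19720 = 15.31 mg/L; combined flow 19720 ML/d.
Half-life 0.467 d → k = ln 2 / 0.467 = 1.484 d⁻¹.
After decay, C = 15.31 × e^(−kt) = 15.31 × 0.1291 = 1.977 mg/L.
Second outfall: C = (19720·1.977 + 1250·191.0)/20970 = 13.24 mg/L.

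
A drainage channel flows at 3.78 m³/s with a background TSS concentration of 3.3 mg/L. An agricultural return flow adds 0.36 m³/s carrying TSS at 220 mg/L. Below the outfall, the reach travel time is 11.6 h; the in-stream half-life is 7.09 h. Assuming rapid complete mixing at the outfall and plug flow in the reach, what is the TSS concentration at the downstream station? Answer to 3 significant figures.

Conservation of mass: C = (3.780·3.300 + 0.3600·220.0) / 4.140 = 91.67/4.140 = 22.14 mg/L.
Half-life 7.09 h → k = ln 2 / 7.09 = 0.09776 h⁻¹ = 2.346 d⁻¹.
Decay over the reach: 22.14·exp(−kt) = 22.14·0.3217 = 7.124 mg/L.

7.12 mg/L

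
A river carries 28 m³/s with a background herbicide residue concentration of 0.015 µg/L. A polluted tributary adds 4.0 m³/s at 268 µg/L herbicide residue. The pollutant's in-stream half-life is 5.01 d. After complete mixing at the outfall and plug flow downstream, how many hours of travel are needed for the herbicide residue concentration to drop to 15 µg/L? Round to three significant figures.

139 h

Flow-weighted average: C = (28.00·0.01500 + 4.000·268.0) / 32.00 = 1072/32.00 = 33.51 µg/L.
Half-life 5.01 d → k = ln 2 / 5.01 = 0.1384 d⁻¹.
33.51·exp(−k·t) = 15 → t = ln(33.51/15)/k = 502000 s = 139.4 h.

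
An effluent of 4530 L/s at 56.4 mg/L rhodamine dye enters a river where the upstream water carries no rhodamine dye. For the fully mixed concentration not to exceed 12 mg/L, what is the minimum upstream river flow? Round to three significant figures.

16800 L/s

Set C_mix = 12: (Q·0 + 4530·56.40) / (Q + 4530) = 12
→ Q = 4530·(56.40 − 12)/(12 − 0) = 16760 L/s.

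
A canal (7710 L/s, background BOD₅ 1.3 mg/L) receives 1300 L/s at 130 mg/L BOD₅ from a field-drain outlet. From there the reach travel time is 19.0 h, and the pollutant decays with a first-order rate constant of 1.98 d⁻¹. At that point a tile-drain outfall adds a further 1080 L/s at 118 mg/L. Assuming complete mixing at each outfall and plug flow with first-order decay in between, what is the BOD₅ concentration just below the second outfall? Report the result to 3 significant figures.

16.3 mg/L

Conservation of mass: C = (7710·1.300 + 1300·130.0) / 9010 = 179000/9010 = 19.87 mg/L; combined flow 9010 L/s.
Decay over the reach: 19.87·exp(−kt) = 19.87·0.2086 = 4.144 mg/L.
At the second outfall, C = (9010·4.144 + 1080·118.0) / (9010 + 1080) = 16.33 mg/L.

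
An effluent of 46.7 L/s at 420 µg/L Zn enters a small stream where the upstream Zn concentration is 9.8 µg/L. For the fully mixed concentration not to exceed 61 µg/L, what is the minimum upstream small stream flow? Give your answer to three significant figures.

327 L/s

Set C_mix = 61: (Q·9.800 + 46.70·420.0) / (Q + 46.70) = 61
→ Q = 46.70·(420.0 − 61)/(61 − 9.800) = 327.4 L/s.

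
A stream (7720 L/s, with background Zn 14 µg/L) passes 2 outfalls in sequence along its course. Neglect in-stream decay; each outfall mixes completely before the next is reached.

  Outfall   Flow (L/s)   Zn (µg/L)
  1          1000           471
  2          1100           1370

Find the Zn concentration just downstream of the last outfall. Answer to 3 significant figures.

Outfall 1: combined Q = 8720 L/s; C = (7720·14.00 + 1000·471.0)/8720 = 66.41 µg/L.
Outfall 2: combined Q = 9820 L/s; C = (8720·66.41 + 1100·1370)/9820 = 212.4 µg/L.

212 µg/L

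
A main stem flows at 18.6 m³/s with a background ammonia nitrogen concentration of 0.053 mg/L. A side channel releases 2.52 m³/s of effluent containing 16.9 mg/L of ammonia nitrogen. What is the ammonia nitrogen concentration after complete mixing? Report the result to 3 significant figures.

2.06 mg/L

Flow-weighted average: C = (18.60·0.05300 + 2.520·16.90) / 21.12 = 43.57/21.12 = 2.063 mg/L.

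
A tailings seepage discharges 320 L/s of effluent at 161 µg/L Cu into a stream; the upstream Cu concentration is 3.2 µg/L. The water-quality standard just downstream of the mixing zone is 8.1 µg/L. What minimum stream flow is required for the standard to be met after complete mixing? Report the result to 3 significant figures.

Set C_mix = 8.1: (Q·3.200 + 320.0·161.0) / (Q + 320.0) = 8.1
→ Q = 320.0·(161.0 − 8.1)/(8.1 − 3.200) = 9985 L/s.

9990 L/s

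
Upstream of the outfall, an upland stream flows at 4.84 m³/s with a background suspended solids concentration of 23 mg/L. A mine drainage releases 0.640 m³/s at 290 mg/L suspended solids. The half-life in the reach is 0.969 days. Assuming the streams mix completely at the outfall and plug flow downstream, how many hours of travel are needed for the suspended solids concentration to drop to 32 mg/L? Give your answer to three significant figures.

Flow-weighted average: C = (4.840·23.00 + 0.6400·290.0) / 5.480 = 296.9/5.480 = 54.18 mg/L.
Half-life 0.969 d → k = ln 2 / 0.969 = 0.7153 d⁻¹.
54.18·exp(−k·t) = 32 → t = ln(54.18/32)/k = 63610 s = 17.67 h.

17.7 h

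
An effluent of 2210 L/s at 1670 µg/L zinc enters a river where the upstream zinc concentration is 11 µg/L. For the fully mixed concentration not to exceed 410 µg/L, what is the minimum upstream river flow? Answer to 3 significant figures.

6980 L/s

Set C_mix = 410: (Q·11.00 + 2210·1670) / (Q + 2210) = 410
→ Q = 2210·(1670 − 410)/(410 − 11.00) = 6979 L/s.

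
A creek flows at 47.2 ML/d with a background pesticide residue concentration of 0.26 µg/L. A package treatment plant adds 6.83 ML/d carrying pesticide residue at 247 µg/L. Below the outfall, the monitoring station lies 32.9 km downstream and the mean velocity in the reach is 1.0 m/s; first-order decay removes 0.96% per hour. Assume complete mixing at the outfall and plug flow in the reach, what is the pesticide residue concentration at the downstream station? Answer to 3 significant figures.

Flow-weighted average: C = (47.20·0.2600 + 6.830·247.0) / 54.03 = 1699/54.03 = 31.45 µg/L.
Travel time t = 32.9·1000 / 1.0 = 32900 s = 9.139 h.
0.96%/h lost → k = −ln(1 − 0.0096) = 0.009646 h⁻¹.
After decay, C = 31.45 × e^(−kt) = 31.45 × 0.9156 = 28.80 µg/L.

28.8 µg/L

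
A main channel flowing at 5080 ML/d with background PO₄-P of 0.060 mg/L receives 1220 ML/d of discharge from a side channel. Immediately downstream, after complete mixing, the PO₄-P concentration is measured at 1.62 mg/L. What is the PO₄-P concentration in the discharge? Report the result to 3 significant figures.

Mass balance: 5080·0.06000 + 1220·Cₑ = 6300·1.620
→ Cₑ = (6300·1.620 − 5080·0.06000) / 1220 = 8.116 mg/L.

8.12 mg/L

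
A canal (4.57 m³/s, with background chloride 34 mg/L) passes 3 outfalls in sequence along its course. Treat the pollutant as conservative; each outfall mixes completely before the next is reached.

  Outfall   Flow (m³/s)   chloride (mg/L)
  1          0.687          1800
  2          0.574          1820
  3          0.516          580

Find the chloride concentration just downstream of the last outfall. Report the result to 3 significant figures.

431 mg/L

Below outfall 1: Q → 5.257 m³/s, C = (4.570·34.00 + 0.6870·1800)/5.257 = 264.8 mg/L.
Below outfall 2: Q → 5.831 m³/s, C = (5.257·264.8 + 0.5740·1820)/5.831 = 417.9 mg/L.
Below outfall 3: Q → 6.347 m³/s, C = (5.831·417.9 + 0.5160·580.0)/6.347 = 431.1 mg/L.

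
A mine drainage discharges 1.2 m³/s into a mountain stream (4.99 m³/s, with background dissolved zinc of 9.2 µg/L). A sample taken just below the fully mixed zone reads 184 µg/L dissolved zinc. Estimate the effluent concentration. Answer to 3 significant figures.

911 µg/L

Mass balance: 4.990·9.200 + 1.200·Cₑ = 6.190·184.0
→ Cₑ = (6.190·184.0 − 4.990·9.200) / 1.200 = 910.9 µg/L.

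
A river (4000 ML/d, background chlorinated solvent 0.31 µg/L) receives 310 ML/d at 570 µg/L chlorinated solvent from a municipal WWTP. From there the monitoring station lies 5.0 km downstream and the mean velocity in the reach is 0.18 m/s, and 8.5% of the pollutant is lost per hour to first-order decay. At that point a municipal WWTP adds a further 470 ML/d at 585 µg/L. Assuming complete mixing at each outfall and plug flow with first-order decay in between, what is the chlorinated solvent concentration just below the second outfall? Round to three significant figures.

After mixing, C = (4000·0.3100 + 310.0·570.0) / 4310 = 177900/4310 = 41.29 µg/L; combined flow 4310 ML/d.
Travel time t = 5.0·1000 / 0.18 = 27780 s = 7.716 h.
8.5%/h lost → k = −ln(1 − 0.085) = 0.08883 h⁻¹.
Decay over the reach: 41.29·exp(−kt) = 41.29·0.5039 = 20.80 µg/L.
Second outfall: C = (4310·20.80 + 470.0·585.0)/4780 = 76.28 µg/L.

76.3 µg/L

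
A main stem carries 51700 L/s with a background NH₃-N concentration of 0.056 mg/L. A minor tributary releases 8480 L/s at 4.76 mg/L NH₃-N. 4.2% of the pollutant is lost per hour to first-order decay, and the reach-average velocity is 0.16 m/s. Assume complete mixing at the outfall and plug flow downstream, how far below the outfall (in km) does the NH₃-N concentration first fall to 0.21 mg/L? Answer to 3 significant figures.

Conservation of mass: C = (51700·0.05600 + 8480·4.760) / 60180 = 43260/60180 = 0.7188 mg/L.
4.2%/h lost → k = −ln(1 − 0.042) = 0.04291 h⁻¹.
Set 0.7188·exp(−k·t) = 0.21 → t = ln(0.7188/0.21)/k = 103200 s = 28.68 h.
Distance = v·t = 0.16·103200 = 16520 m = 16.52 km.

16.5 km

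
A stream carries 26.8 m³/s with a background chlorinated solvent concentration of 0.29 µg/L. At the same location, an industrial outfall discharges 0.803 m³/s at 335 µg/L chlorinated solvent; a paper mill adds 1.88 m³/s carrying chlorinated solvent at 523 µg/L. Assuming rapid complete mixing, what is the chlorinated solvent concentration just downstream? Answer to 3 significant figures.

42.7 µg/L

After mixing, C = (26.80·0.2900 + 0.8030·335.0 + 1.880·523.0) / 29.48 = 1260/29.48 = 42.74 µg/L.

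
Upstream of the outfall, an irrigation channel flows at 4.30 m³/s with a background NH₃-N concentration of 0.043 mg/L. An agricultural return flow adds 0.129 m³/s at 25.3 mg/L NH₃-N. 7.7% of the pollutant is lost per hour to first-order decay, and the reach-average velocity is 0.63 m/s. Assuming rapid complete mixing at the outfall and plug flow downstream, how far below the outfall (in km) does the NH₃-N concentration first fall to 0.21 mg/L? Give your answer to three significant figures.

37.1 km

After mixing, C = (4.300·0.04300 + 0.1290·25.30) / 4.429 = 3.449/4.429 = 0.7786 mg/L.
7.7%/h lost → k = −ln(1 − 0.077) = 0.08013 h⁻¹.
Set 0.7786·exp(−k·t) = 0.21 → t = ln(0.7786/0.21)/k = 58880 s = 16.35 h.
Distance = v·t = 0.63·58880 = 37090 m = 37.09 km.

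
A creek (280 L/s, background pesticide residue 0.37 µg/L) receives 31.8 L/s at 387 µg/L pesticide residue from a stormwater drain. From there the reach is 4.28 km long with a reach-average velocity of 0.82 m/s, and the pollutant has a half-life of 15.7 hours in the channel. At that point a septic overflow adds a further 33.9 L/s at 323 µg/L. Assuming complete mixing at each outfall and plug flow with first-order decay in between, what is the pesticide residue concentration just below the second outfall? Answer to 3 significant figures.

65.3 µg/L

Conservation of mass: C = (280.0·0.3700 + 31.80·387.0) / 311.8 = 12410/311.8 = 39.80 µg/L; combined flow 311.8 L/s.
Travel time t = 4.28·1000 / 0.82 = 5220 s = 1.450 h.
Half-life 15.7 h → k = ln 2 / 15.7 = 0.04415 h⁻¹ = 1.060 d⁻¹.
Decay over the reach: 39.80·exp(−kt) = 39.80·0.9380 = 37.33 µg/L.
Second outfall: C = (311.8·37.33 + 33.90·323.0)/345.7 = 65.35 µg/L.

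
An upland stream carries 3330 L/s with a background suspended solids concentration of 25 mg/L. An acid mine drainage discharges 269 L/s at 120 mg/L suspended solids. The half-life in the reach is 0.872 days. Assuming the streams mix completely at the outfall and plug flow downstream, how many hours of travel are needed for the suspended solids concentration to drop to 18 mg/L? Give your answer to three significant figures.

Flow-weighted average: C = (3330·25.00 + 269.0·120.0) / 3599 = 115500/3599 = 32.10 mg/L.
Half-life 0.872 d → k = ln 2 / 0.872 = 0.7949 d⁻¹.
32.10·exp(−k·t) = 18 → t = ln(32.10/18)/k = 62880 s = 17.47 h.

17.5 h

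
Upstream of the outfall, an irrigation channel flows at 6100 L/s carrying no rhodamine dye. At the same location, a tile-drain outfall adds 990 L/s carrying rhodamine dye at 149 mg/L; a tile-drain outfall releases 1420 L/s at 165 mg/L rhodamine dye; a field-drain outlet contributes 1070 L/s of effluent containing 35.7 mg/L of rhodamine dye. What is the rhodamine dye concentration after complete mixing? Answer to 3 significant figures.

43.8 mg/L

Mass balance: C = (6100·0 + 990.0·149.0 + 1420·165.0 + 1070·35.70) / 9580 = 420000/9580 = 43.84 mg/L.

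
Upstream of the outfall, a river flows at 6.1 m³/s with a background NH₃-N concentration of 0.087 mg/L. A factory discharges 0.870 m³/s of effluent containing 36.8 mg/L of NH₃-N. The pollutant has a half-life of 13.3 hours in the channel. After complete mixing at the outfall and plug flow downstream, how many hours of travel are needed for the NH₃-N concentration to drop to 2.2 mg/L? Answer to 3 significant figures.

Flow-weighted average: C = (6.100·0.08700 + 0.8700·36.80) / 6.970 = 32.55/6.970 = 4.670 mg/L.
Half-life 13.3 h → k = ln 2 / 13.3 = 0.05212 h⁻¹ = 1.251 d⁻¹.
4.670·exp(−k·t) = 2.2 → t = ln(4.670/2.2)/k = 51990 s = 14.44 h.

14.4 h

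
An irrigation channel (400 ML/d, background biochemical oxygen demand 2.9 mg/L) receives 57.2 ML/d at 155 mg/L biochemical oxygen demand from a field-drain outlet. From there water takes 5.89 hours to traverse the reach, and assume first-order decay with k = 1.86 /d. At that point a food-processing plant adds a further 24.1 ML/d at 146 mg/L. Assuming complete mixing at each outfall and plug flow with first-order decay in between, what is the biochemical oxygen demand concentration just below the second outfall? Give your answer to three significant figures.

After mixing, C = (400.0·2.900 + 57.20·155.0) / 457.2 = 10030/457.2 = 21.93 mg/L; combined flow 457.2 ML/d.
Decay over the reach: 21.93·exp(−kt) = 21.93·0.6335 = 13.89 mg/L.
At the second outfall, C = (457.2·13.89 + 24.10·146.0) / (457.2 + 24.10) = 20.51 mg/L.

20.5 mg/L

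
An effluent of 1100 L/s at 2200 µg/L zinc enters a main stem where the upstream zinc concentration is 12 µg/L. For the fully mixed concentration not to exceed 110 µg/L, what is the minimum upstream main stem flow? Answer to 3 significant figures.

23500 L/s

Set C_mix = 110: (Q·12.00 + 1100·2200) / (Q + 1100) = 110
→ Q = 1100·(2200 − 110)/(110 − 12.00) = 23460 L/s.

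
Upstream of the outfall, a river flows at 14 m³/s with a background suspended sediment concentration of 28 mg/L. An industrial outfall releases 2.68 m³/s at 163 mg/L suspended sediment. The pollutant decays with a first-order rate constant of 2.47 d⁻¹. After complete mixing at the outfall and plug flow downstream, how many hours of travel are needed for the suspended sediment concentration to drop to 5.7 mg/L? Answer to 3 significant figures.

21.0 h

Conservation of mass: C = (14.00·28.00 + 2.680·163.0) / 16.68 = 828.8/16.68 = 49.69 mg/L.
49.69·exp(−k·t) = 5.7 → t = ln(49.69/5.7)/k = 75740 s = 21.04 h.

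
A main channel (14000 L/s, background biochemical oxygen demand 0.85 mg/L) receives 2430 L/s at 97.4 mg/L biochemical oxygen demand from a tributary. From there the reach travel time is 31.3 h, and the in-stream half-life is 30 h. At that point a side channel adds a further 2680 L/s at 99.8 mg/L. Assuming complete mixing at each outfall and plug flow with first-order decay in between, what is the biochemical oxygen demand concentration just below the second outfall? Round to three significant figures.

20.3 mg/L

Flow-weighted average: C = (14000·0.8500 + 2430·97.40) / 16430 = 248600/16430 = 15.13 mg/L; combined flow 16430 L/s.
Half-life 30 h → k = ln 2 / 30 = 0.02310 h⁻¹ = 0.5545 d⁻¹.
First-order decay: C = 15.13·exp(−k·t) = 15.13·0.4852 = 7.341 mg/L.
At the second outfall, C = (16430·7.341 + 2680·99.80) / (16430 + 2680) = 20.31 mg/L.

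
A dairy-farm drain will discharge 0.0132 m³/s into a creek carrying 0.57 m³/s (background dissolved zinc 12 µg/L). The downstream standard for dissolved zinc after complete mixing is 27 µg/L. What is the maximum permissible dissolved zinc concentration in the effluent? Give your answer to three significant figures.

675 µg/L

At the limit, (Qr·Cr + Qe·Cₑ)/(Qr + Qe) = 27:
Cₑ = (0.5832·27 − 0.5700·12.00) / 0.01320 = 674.7 µg/L.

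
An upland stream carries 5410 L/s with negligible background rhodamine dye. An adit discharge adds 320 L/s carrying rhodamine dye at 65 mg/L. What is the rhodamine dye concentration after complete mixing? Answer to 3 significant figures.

3.63 mg/L

Flow-weighted average: C = (5410·0 + 320.0·65.00) / 5730 = 20800/5730 = 3.630 mg/L.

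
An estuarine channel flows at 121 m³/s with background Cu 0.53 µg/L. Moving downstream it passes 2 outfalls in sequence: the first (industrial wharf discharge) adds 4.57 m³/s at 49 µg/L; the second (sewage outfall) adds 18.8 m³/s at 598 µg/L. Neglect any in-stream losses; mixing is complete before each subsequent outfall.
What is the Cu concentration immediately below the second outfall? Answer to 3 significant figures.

79.9 µg/L

Outfall 1: combined Q = 125.6 m³/s; C = (121.0·0.5300 + 4.570·49.00)/125.6 = 2.294 µg/L.
Outfall 2: combined Q = 144.4 m³/s; C = (125.6·2.294 + 18.80·598.0)/144.4 = 79.87 µg/L.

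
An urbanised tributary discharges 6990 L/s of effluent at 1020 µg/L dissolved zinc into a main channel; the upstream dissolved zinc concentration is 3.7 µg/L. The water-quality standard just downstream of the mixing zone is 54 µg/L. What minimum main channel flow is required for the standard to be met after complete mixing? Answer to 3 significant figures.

Set C_mix = 54: (Q·3.700 + 6990·1020) / (Q + 6990) = 54
→ Q = 6990·(1020 − 54)/(54 − 3.700) = 134200 L/s.

134000 L/s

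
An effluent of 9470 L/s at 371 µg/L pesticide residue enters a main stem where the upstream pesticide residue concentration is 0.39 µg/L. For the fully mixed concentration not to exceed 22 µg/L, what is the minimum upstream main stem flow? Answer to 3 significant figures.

Set C_mix = 22: (Q·0.3900 + 9470·371.0) / (Q + 9470) = 22
→ Q = 9470·(371.0 − 22)/(22 − 0.3900) = 152900 L/s.

153000 L/s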